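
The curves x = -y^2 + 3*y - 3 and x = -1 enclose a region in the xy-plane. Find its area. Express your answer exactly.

Both boundary curves give x as a function of y, so integrate with respect to y. Setting them equal: -y^2 + 3*y - 2 = 0, i.e. -(y - 2)*(y - 1) = 0, so they meet at y = 1, 2.
For y in [1, 2], x = -y^2 + 3*y - 3 is on the right; area = ∫[1,2] (-y^2 + 3*y - 2) dy = 1/6.

1/6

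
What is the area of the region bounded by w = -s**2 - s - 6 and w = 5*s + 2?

Set the curves equal: -s**2 - s - 6 = 5*s + 2, so -s**2 - 6*s - 8 = 0, which factors as -(s + 2)*(s + 4) = 0. The curves meet at s = -4, -2.
On [-4, -2], w = -s**2 - s - 6 is on top; that piece has area ∫[-4,-2] (-s**2 - 6*s - 8) ds = 4/3.

4/3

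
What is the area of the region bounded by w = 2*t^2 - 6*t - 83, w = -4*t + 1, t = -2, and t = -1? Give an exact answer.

On [-2, -1], (2*t^2 - 6*t - 83) - (-4*t + 1) = 2*t^2 - 2*t - 84 is ≤ 0 throughout, so the area is a single integral of |2*t^2 - 2*t - 84|.
∫[-2,-1] (2*t^2 - 2*t - 84) dt = -229/3; the area of that piece is 229/3.

229/3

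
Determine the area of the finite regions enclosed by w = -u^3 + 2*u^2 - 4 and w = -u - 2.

Set the curves equal: -u^3 + 2*u^2 - 4 = -u - 2, so -u^3 + 2*u^2 + u - 2 = 0, which factors as -(u - 2)*(u - 1)*(u + 1) = 0. The curves meet at u = -1, 1, 2.
On [-1, 1], w = -u - 2 is on top; that piece has area ∫[-1,1] (-(-u^3 + 2*u^2 + u - 2)) du = 8/3.
On [1, 2], w = -u^3 + 2*u^2 - 4 is on top; that piece has area ∫[1,2] (-u^3 + 2*u^2 + u - 2) du = 5/12.
Total enclosed area = 8/3 + 5/12 = 37/12.

37/12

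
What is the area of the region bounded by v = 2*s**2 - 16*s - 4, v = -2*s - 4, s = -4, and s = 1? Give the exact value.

The difference (2*s**2 - 16*s - 4) - (-2*s - 4) = 2*s**2 - 14*s changes sign at s = 0 inside [-4, 1], so split the integral there.
∫[-4,0] (2*s**2 - 14*s) ds = 464/3.
∫[0,1] (2*s**2 - 14*s) ds = -19/3; the area of that piece is 19/3.
Total area = 464/3 + 19/3 = 161.

161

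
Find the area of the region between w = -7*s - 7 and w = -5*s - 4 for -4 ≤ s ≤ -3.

On [-4, -3], (-7*s - 7) - (-5*s - 4) = -2*s - 3 is ≥ 0 throughout, so the area is a single integral of |-2*s - 3|.
∫[-4,-3] (-2*s - 3) ds = 4.

4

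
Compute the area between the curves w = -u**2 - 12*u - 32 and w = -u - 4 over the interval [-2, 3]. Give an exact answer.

1075/6

On [-2, 3], (-u**2 - 12*u - 32) - (-u - 4) = -u**2 - 11*u - 28 is ≤ 0 throughout, so the area is a single integral of |-u**2 - 11*u - 28|.
∫[-2,3] (-u**2 - 11*u - 28) du = -1075/6; the area of that piece is 1075/6.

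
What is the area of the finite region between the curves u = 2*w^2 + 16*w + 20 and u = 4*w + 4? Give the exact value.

Both boundary curves give u as a function of w, so integrate with respect to w. Setting them equal: 2*w^2 + 12*w + 16 = 0, i.e. 2*(w + 2)*(w + 4) = 0, so they meet at w = -4, -2.
For w in [-4, -2], u = 2*w^2 + 16*w + 20 is on the left; area = ∫[-4,-2] (-(2*w^2 + 12*w + 16)) dw = 8/3.

8/3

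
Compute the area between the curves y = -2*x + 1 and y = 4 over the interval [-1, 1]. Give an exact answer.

6

On [-1, 1], (-2*x + 1) - (4) = -2*x - 3 is ≤ 0 throughout, so the area is a single integral of |-2*x - 3|.
∫[-1,1] (-2*x - 3) dx = -6; the area of that piece is 6.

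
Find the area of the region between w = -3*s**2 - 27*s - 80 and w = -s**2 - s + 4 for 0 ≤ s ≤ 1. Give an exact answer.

On [0, 1], (-3*s**2 - 27*s - 80) - (-s**2 - s + 4) = -2*s**2 - 26*s - 84 is ≤ 0 throughout, so the area is a single integral of |-2*s**2 - 26*s - 84|.
∫[0,1] (-2*s**2 - 26*s - 84) ds = -293/3; the area of that piece is 293/3.

293/3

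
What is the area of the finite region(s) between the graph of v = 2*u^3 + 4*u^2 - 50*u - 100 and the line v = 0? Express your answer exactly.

2459/3

The curve meets the u-axis where 2*u^3 + 4*u^2 - 50*u - 100 = 0, i.e. 2*(u - 5)*(u + 2)*(u + 5) = 0, at u = -5, -2, 5.
On [-5, -2] the curve lies above the axis; ∫[-5,-2] (2*u^3 + 4*u^2 - 50*u - 100) du = 153/2, giving area 153/2.
On [-2, 5] the curve lies below the axis; ∫[-2,5] (2*u^3 + 4*u^2 - 50*u - 100) du = -4459/6, giving area 4459/6.
Total area = 153/2 + 4459/6 = 2459/3.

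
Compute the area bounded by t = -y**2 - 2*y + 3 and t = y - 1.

Both boundary curves give t as a function of y, so integrate with respect to y. Setting them equal: -y**2 - 3*y + 4 = 0, i.e. -(y - 1)*(y + 4) = 0, so they meet at y = -4, 1.
For y in [-4, 1], t = -y**2 - 2*y + 3 is on the right; area = ∫[-4,1] (-y**2 - 3*y + 4) dy = 125/6.

125/6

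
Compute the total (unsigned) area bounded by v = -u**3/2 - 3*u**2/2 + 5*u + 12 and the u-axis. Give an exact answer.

407/8

The curve meets the u-axis where -u**3/2 - 3*u**2/2 + 5*u + 12 = 0, i.e. -(u - 3)*(u + 2)*(u + 4)/2 = 0, at u = -4, -2, 3.
On [-4, -2] the curve lies below the axis; ∫[-4,-2] (-u**3/2 - 3*u**2/2 + 5*u + 12) du = -4, giving area 4.
On [-2, 3] the curve lies above the axis; ∫[-2,3] (-u**3/2 - 3*u**2/2 + 5*u + 12) du = 375/8, giving area 375/8.
Total area = 4 + 375/8 = 407/8.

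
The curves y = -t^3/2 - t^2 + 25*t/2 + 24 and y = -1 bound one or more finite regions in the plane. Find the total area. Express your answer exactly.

2459/12

Set the curves equal: -t^3/2 - t^2 + 25*t/2 + 24 = -1, so -t^3/2 - t^2 + 25*t/2 + 25 = 0, which factors as -(t - 5)*(t + 2)*(t + 5)/2 = 0. The curves meet at t = -5, -2, 5.
On [-5, -2], y = -1 is on top; that piece has area ∫[-5,-2] (-(-t^3/2 - t^2 + 25*t/2 + 25)) dt = 153/8.
On [-2, 5], y = -t^3/2 - t^2 + 25*t/2 + 24 is on top; that piece has area ∫[-2,5] (-t^3/2 - t^2 + 25*t/2 + 25) dt = 4459/24.
Total enclosed area = 153/8 + 4459/24 = 2459/12.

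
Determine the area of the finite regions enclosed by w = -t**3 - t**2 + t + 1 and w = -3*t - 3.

71/6

Set the curves equal: -t**3 - t**2 + t + 1 = -3*t - 3, so -t**3 - t**2 + 4*t + 4 = 0, which factors as -(t - 2)*(t + 1)*(t + 2) = 0. The curves meet at t = -2, -1, 2.
On [-2, -1], w = -3*t - 3 is on top; that piece has area ∫[-2,-1] (-(-t**3 - t**2 + 4*t + 4)) dt = 7/12.
On [-1, 2], w = -t**3 - t**2 + t + 1 is on top; that piece has area ∫[-1,2] (-t**3 - t**2 + 4*t + 4) dt = 45/4.
Total enclosed area = 7/12 + 45/4 = 71/6.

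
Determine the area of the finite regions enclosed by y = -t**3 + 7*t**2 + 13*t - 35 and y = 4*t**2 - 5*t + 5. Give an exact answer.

999/4

Set the curves equal: -t**3 + 7*t**2 + 13*t - 35 = 4*t**2 - 5*t + 5, so -t**3 + 3*t**2 + 18*t - 40 = 0, which factors as -(t - 5)*(t - 2)*(t + 4) = 0. The curves meet at t = -4, 2, 5.
On [-4, 2], y = 4*t**2 - 5*t + 5 is on top; that piece has area ∫[-4,2] (-(-t**3 + 3*t**2 + 18*t - 40)) dt = 216.
On [2, 5], y = -t**3 + 7*t**2 + 13*t - 35 is on top; that piece has area ∫[2,5] (-t**3 + 3*t**2 + 18*t - 40) dt = 135/4.
Total enclosed area = 216 + 135/4 = 999/4.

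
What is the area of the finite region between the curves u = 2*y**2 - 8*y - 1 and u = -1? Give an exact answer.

64/3

Both boundary curves give u as a function of y, so integrate with respect to y. Setting them equal: 2*y**2 - 8*y = 0, i.e. 2*y*(y - 4) = 0, so they meet at y = 0, 4.
For y in [0, 4], u = 2*y**2 - 8*y - 1 is on the left; area = ∫[0,4] (-(2*y**2 - 8*y)) dy = 64/3.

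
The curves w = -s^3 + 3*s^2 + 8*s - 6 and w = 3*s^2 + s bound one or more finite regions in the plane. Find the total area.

Set the curves equal: -s^3 + 3*s^2 + 8*s - 6 = 3*s^2 + s, so -s^3 + 7*s - 6 = 0, which factors as -(s - 2)*(s - 1)*(s + 3) = 0. The curves meet at s = -3, 1, 2.
On [-3, 1], w = 3*s^2 + s is on top; that piece has area ∫[-3,1] (-(-s^3 + 7*s - 6)) ds = 32.
On [1, 2], w = -s^3 + 3*s^2 + 8*s - 6 is on top; that piece has area ∫[1,2] (-s^3 + 7*s - 6) ds = 3/4.
Total enclosed area = 32 + 3/4 = 131/4.

131/4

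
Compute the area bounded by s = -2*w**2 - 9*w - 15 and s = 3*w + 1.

Both boundary curves give s as a function of w, so integrate with respect to w. Setting them equal: -2*w**2 - 12*w - 16 = 0, i.e. -2*(w + 2)*(w + 4) = 0, so they meet at w = -4, -2.
For w in [-4, -2], s = -2*w**2 - 9*w - 15 is on the right; area = ∫[-4,-2] (-2*w**2 - 12*w - 16) dw = 8/3.

8/3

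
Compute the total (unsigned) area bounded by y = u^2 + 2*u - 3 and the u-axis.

The curve meets the u-axis where u^2 + 2*u - 3 = 0, i.e. (u - 1)*(u + 3) = 0, at u = -3, 1.
On [-3, 1] the curve lies below the axis; ∫[-3,1] (u^2 + 2*u - 3) du = -32/3, giving area 32/3.

32/3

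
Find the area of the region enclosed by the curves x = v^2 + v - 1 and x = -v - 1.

4/3

Both boundary curves give x as a function of v, so integrate with respect to v. Setting them equal: v^2 + 2*v = 0, i.e. v*(v + 2) = 0, so they meet at v = -2, 0.
For v in [-2, 0], x = v^2 + v - 1 is on the left; area = ∫[-2,0] (-(v^2 + 2*v)) dv = 4/3.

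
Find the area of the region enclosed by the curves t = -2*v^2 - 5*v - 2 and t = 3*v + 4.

8/3

Both boundary curves give t as a function of v, so integrate with respect to v. Setting them equal: -2*v^2 - 8*v - 6 = 0, i.e. -2*(v + 1)*(v + 3) = 0, so they meet at v = -3, -1.
For v in [-3, -1], t = -2*v^2 - 5*v - 2 is on the right; area = ∫[-3,-1] (-2*v^2 - 8*v - 6) dv = 8/3.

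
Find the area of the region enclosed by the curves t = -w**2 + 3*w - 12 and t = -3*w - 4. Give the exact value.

4/3

Both boundary curves give t as a function of w, so integrate with respect to w. Setting them equal: -w**2 + 6*w - 8 = 0, i.e. -(w - 4)*(w - 2) = 0, so they meet at w = 2, 4.
For w in [2, 4], t = -w**2 + 3*w - 12 is on the right; area = ∫[2,4] (-w**2 + 6*w - 8) dw = 4/3.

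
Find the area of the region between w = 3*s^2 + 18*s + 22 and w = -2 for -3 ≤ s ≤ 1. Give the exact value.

56

The difference (3*s^2 + 18*s + 22) - (-2) = 3*s^2 + 18*s + 24 changes sign at s = -2 inside [-3, 1], so split the integral there.
∫[-3,-2] (3*s^2 + 18*s + 24) ds = -2; the area of that piece is 2.
∫[-2,1] (3*s^2 + 18*s + 24) ds = 54.
Total area = 2 + 54 = 56.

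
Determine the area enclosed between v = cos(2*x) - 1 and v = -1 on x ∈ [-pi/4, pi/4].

On [-pi/4, pi/4], (cos(2*x) - 1) - (-1) = cos(2*x) is ≥ 0 throughout, so the area is a single integral of |cos(2*x)|.
∫[-pi/4,pi/4] (cos(2*x)) dx = 1.

1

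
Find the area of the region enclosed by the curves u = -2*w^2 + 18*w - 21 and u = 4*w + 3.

Both boundary curves give u as a function of w, so integrate with respect to w. Setting them equal: -2*w^2 + 14*w - 24 = 0, i.e. -2*(w - 4)*(w - 3) = 0, so they meet at w = 3, 4.
For w in [3, 4], u = -2*w^2 + 18*w - 21 is on the right; area = ∫[3,4] (-2*w^2 + 14*w - 24) dw = 1/3.

1/3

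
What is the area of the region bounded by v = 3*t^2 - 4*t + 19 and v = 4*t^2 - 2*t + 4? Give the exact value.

256/3

Set the curves equal: 3*t^2 - 4*t + 19 = 4*t^2 - 2*t + 4, so -t^2 - 2*t + 15 = 0, which factors as -(t - 3)*(t + 5) = 0. The curves meet at t = -5, 3.
On [-5, 3], v = 3*t^2 - 4*t + 19 is on top; that piece has area ∫[-5,3] (-t^2 - 2*t + 15) dt = 256/3.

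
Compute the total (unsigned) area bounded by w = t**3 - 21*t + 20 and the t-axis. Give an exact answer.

999/4

The curve meets the t-axis where t**3 - 21*t + 20 = 0, i.e. (t - 4)*(t - 1)*(t + 5) = 0, at t = -5, 1, 4.
On [-5, 1] the curve lies above the axis; ∫[-5,1] (t**3 - 21*t + 20) dt = 216, giving area 216.
On [1, 4] the curve lies below the axis; ∫[1,4] (t**3 - 21*t + 20) dt = -135/4, giving area 135/4.
Total area = 216 + 135/4 = 999/4.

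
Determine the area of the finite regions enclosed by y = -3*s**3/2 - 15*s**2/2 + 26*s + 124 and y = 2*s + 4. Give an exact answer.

5137/8

Set the curves equal: -3*s**3/2 - 15*s**2/2 + 26*s + 124 = 2*s + 4, so -3*s**3/2 - 15*s**2/2 + 24*s + 120 = 0, which factors as -3*(s - 4)*(s + 4)*(s + 5)/2 = 0. The curves meet at s = -5, -4, 4.
On [-5, -4], y = 2*s + 4 is on top; that piece has area ∫[-5,-4] (-(-3*s**3/2 - 15*s**2/2 + 24*s + 120)) ds = 17/8.
On [-4, 4], y = -3*s**3/2 - 15*s**2/2 + 26*s + 124 is on top; that piece has area ∫[-4,4] (-3*s**3/2 - 15*s**2/2 + 24*s + 120) ds = 640.
Total enclosed area = 17/8 + 640 = 5137/8.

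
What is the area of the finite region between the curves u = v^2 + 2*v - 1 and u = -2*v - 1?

Both boundary curves give u as a function of v, so integrate with respect to v. Setting them equal: v^2 + 4*v = 0, i.e. v*(v + 4) = 0, so they meet at v = -4, 0.
For v in [-4, 0], u = v^2 + 2*v - 1 is on the left; area = ∫[-4,0] (-(v^2 + 4*v)) dv = 32/3.

32/3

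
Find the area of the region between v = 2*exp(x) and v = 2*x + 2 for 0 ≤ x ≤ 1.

-5 + 2*exp(1)

On [0, 1], (2*exp(x)) - (2*x + 2) = -2*x + 2*exp(x) - 2 is ≥ 0 throughout, so the area is a single integral of |-2*x + 2*exp(x) - 2|.
∫[0,1] (-2*x + 2*exp(x) - 2) dx = -5 + 2*exp(1).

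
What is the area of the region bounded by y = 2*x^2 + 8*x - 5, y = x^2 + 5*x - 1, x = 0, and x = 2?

5

The difference (2*x^2 + 8*x - 5) - (x^2 + 5*x - 1) = x^2 + 3*x - 4 changes sign at x = 1 inside [0, 2], so split the integral there.
∫[0,1] (x^2 + 3*x - 4) dx = -13/6; the area of that piece is 13/6.
∫[1,2] (x^2 + 3*x - 4) dx = 17/6.
Total area = 13/6 + 17/6 = 5.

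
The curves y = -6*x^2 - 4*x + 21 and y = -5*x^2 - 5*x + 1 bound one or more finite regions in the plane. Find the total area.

Set the curves equal: -6*x^2 - 4*x + 21 = -5*x^2 - 5*x + 1, so -x^2 + x + 20 = 0, which factors as -(x - 5)*(x + 4) = 0. The curves meet at x = -4, 5.
On [-4, 5], y = -6*x^2 - 4*x + 21 is on top; that piece has area ∫[-4,5] (-x^2 + x + 20) dx = 243/2.

243/2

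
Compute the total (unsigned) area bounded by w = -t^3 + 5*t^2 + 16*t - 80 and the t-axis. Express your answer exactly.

The curve meets the t-axis where -t^3 + 5*t^2 + 16*t - 80 = 0, i.e. -(t - 5)*(t - 4)*(t + 4) = 0, at t = -4, 4, 5.
On [-4, 4] the curve lies below the axis; ∫[-4,4] (-t^3 + 5*t^2 + 16*t - 80) dt = -1280/3, giving area 1280/3.
On [4, 5] the curve lies above the axis; ∫[4,5] (-t^3 + 5*t^2 + 16*t - 80) dt = 17/12, giving area 17/12.
Total area = 1280/3 + 17/12 = 5137/12.

5137/12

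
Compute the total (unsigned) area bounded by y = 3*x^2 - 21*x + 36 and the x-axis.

1/2

The curve meets the x-axis where 3*x^2 - 21*x + 36 = 0, i.e. 3*(x - 4)*(x - 3) = 0, at x = 3, 4.
On [3, 4] the curve lies below the axis; ∫[3,4] (3*x^2 - 21*x + 36) dx = -1/2, giving area 1/2.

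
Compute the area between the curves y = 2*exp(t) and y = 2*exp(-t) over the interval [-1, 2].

The difference (2*exp(t)) - (2*exp(-t)) = 2*exp(t) - 2*exp(-t) changes sign at t = 0 inside [-1, 2], so split the integral there.
∫[-1,0] (2*exp(t) - 2*exp(-t)) dt = -2*exp(1) - 2*exp(-1) + 4; the area of that piece is -4 + 2*exp(-1) + 2*exp(1).
∫[0,2] (2*exp(t) - 2*exp(-t)) dt = -4 + 2*exp(-2) + 2*exp(2).
Total area = (-4 + 2*exp(-1) + 2*exp(1)) + (-4 + 2*exp(-2) + 2*exp(2)) = -8 + 2*exp(-2) + 2*exp(-1) + 2*exp(1) + 2*exp(2).

-8 + 2*exp(-2) + 2*exp(-1) + 2*exp(1) + 2*exp(2)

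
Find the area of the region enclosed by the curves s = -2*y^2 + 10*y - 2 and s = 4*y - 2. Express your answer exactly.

9

Both boundary curves give s as a function of y, so integrate with respect to y. Setting them equal: -2*y^2 + 6*y = 0, i.e. -2*y*(y - 3) = 0, so they meet at y = 0, 3.
For y in [0, 3], s = -2*y^2 + 10*y - 2 is on the right; area = ∫[0,3] (-2*y^2 + 6*y) dy = 9.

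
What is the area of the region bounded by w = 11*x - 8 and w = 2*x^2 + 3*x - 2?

8/3

Set the curves equal: 11*x - 8 = 2*x^2 + 3*x - 2, so -2*x^2 + 8*x - 6 = 0, which factors as -2*(x - 3)*(x - 1) = 0. The curves meet at x = 1, 3.
On [1, 3], w = 11*x - 8 is on top; that piece has area ∫[1,3] (-2*x^2 + 8*x - 6) dx = 8/3.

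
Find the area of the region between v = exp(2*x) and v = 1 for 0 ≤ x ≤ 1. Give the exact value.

On [0, 1], (exp(2*x)) - (1) = exp(2*x) - 1 is ≥ 0 throughout, so the area is a single integral of |exp(2*x) - 1|.
∫[0,1] (exp(2*x) - 1) dx = -3/2 + exp(2)/2.

-3/2 + exp(2)/2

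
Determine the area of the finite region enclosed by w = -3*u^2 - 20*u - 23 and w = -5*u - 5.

1/2

Set the curves equal: -3*u^2 - 20*u - 23 = -5*u - 5, so -3*u^2 - 15*u - 18 = 0, which factors as -3*(u + 2)*(u + 3) = 0. The curves meet at u = -3, -2.
On [-3, -2], w = -3*u^2 - 20*u - 23 is on top; that piece has area ∫[-3,-2] (-3*u^2 - 15*u - 18) du = 1/2.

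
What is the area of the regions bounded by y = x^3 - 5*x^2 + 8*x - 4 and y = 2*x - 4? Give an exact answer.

37/12

Set the curves equal: x^3 - 5*x^2 + 8*x - 4 = 2*x - 4, so x^3 - 5*x^2 + 6*x = 0, which factors as x*(x - 3)*(x - 2) = 0. The curves meet at x = 0, 2, 3.
On [0, 2], y = x^3 - 5*x^2 + 8*x - 4 is on top; that piece has area ∫[0,2] (x^3 - 5*x^2 + 6*x) dx = 8/3.
On [2, 3], y = 2*x - 4 is on top; that piece has area ∫[2,3] (-(x^3 - 5*x^2 + 6*x)) dx = 5/12.
Total enclosed area = 8/3 + 5/12 = 37/12.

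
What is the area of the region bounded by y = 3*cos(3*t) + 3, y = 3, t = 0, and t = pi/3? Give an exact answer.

2

The difference (3*cos(3*t) + 3) - (3) = 3*cos(3*t) changes sign at t = pi/6 inside [0, pi/3], so split the integral there.
∫[0,pi/6] (3*cos(3*t)) dt = 1.
∫[pi/6,pi/3] (3*cos(3*t)) dt = -1; the area of that piece is 1.
Total area = 1 + 1 = 2.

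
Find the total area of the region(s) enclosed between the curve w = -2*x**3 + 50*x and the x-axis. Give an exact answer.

625

The curve meets the x-axis where -2*x**3 + 50*x = 0, i.e. -2*x*(x - 5)*(x + 5) = 0, at x = -5, 0, 5.
On [-5, 0] the curve lies below the axis; ∫[-5,0] (-2*x**3 + 50*x) dx = -625/2, giving area 625/2.
On [0, 5] the curve lies above the axis; ∫[0,5] (-2*x**3 + 50*x) dx = 625/2, giving area 625/2.
Total area = 625/2 + 625/2 = 625.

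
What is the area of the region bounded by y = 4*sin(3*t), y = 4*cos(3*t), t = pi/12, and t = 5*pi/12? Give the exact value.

On [pi/12, 5*pi/12], (4*sin(3*t)) - (4*cos(3*t)) = 4*sin(3*t) - 4*cos(3*t) is ≥ 0 throughout, so the area is a single integral of |4*sin(3*t) - 4*cos(3*t)|.
∫[pi/12,5*pi/12] (4*sin(3*t) - 4*cos(3*t)) dt = 8*sqrt(2)/3.

8*sqrt(2)/3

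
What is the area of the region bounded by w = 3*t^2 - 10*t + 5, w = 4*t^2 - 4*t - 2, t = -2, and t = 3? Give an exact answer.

The difference (3*t^2 - 10*t + 5) - (4*t^2 - 4*t - 2) = -t^2 - 6*t + 7 changes sign at t = 1 inside [-2, 3], so split the integral there.
∫[-2,1] (-t^2 - 6*t + 7) dt = 27.
∫[1,3] (-t^2 - 6*t + 7) dt = -56/3; the area of that piece is 56/3.
Total area = 27 + 56/3 = 137/3.

137/3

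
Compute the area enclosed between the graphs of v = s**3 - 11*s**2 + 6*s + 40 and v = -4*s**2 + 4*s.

1741/12

Set the curves equal: s**3 - 11*s**2 + 6*s + 40 = -4*s**2 + 4*s, so s**3 - 7*s**2 + 2*s + 40 = 0, which factors as (s - 5)*(s - 4)*(s + 2) = 0. The curves meet at s = -2, 4, 5.
On [-2, 4], v = s**3 - 11*s**2 + 6*s + 40 is on top; that piece has area ∫[-2,4] (s**3 - 7*s**2 + 2*s + 40) ds = 144.
On [4, 5], v = -4*s**2 + 4*s is on top; that piece has area ∫[4,5] (-(s**3 - 7*s**2 + 2*s + 40)) ds = 13/12.
Total enclosed area = 144 + 13/12 = 1741/12.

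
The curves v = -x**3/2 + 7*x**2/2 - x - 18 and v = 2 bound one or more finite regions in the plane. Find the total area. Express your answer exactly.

1741/24

Set the curves equal: -x**3/2 + 7*x**2/2 - x - 18 = 2, so -x**3/2 + 7*x**2/2 - x - 20 = 0, which factors as -(x - 5)*(x - 4)*(x + 2)/2 = 0. The curves meet at x = -2, 4, 5.
On [-2, 4], v = 2 is on top; that piece has area ∫[-2,4] (-(-x**3/2 + 7*x**2/2 - x - 20)) dx = 72.
On [4, 5], v = -x**3/2 + 7*x**2/2 - x - 18 is on top; that piece has area ∫[4,5] (-x**3/2 + 7*x**2/2 - x - 20) dx = 13/24.
Total enclosed area = 72 + 13/24 = 1741/24.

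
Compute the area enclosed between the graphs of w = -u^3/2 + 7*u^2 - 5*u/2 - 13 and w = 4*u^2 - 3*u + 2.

Set the curves equal: -u^3/2 + 7*u^2 - 5*u/2 - 13 = 4*u^2 - 3*u + 2, so -u^3/2 + 3*u^2 + u/2 - 15 = 0, which factors as -(u - 5)*(u - 3)*(u + 2)/2 = 0. The curves meet at u = -2, 3, 5.
On [-2, 3], w = 4*u^2 - 3*u + 2 is on top; that piece has area ∫[-2,3] (-(-u^3/2 + 3*u^2 + u/2 - 15)) du = 375/8.
On [3, 5], w = -u^3/2 + 7*u^2 - 5*u/2 - 13 is on top; that piece has area ∫[3,5] (-u^3/2 + 3*u^2 + u/2 - 15) du = 4.
Total enclosed area = 375/8 + 4 = 407/8.

407/8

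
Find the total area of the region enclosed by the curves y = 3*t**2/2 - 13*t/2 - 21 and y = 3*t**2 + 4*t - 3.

1/4

Set the curves equal: 3*t**2/2 - 13*t/2 - 21 = 3*t**2 + 4*t - 3, so -3*t**2/2 - 21*t/2 - 18 = 0, which factors as -3*(t + 3)*(t + 4)/2 = 0. The curves meet at t = -4, -3.
On [-4, -3], y = 3*t**2/2 - 13*t/2 - 21 is on top; that piece has area ∫[-4,-3] (-3*t**2/2 - 21*t/2 - 18) dt = 1/4.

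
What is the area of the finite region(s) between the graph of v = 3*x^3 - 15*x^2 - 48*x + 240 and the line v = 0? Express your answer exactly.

5137/4

The curve meets the x-axis where 3*x^3 - 15*x^2 - 48*x + 240 = 0, i.e. 3*(x - 5)*(x - 4)*(x + 4) = 0, at x = -4, 4, 5.
On [-4, 4] the curve lies above the axis; ∫[-4,4] (3*x^3 - 15*x^2 - 48*x + 240) dx = 1280, giving area 1280.
On [4, 5] the curve lies below the axis; ∫[4,5] (3*x^3 - 15*x^2 - 48*x + 240) dx = -17/4, giving area 17/4.
Total area = 1280 + 17/4 = 5137/4.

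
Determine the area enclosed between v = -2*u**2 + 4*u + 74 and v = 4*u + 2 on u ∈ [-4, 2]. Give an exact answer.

On [-4, 2], (-2*u**2 + 4*u + 74) - (4*u + 2) = -2*u**2 + 72 is ≥ 0 throughout, so the area is a single integral of |-2*u**2 + 72|.
∫[-4,2] (-2*u**2 + 72) du = 384.

384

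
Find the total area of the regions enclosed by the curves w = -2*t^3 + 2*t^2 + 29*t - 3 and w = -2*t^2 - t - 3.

863/3

Set the curves equal: -2*t^3 + 2*t^2 + 29*t - 3 = -2*t^2 - t - 3, so -2*t^3 + 4*t^2 + 30*t = 0, which factors as -2*t*(t - 5)*(t + 3) = 0. The curves meet at t = -3, 0, 5.
On [-3, 0], w = -2*t^2 - t - 3 is on top; that piece has area ∫[-3,0] (-(-2*t^3 + 4*t^2 + 30*t)) dt = 117/2.
On [0, 5], w = -2*t^3 + 2*t^2 + 29*t - 3 is on top; that piece has area ∫[0,5] (-2*t^3 + 4*t^2 + 30*t) dt = 1375/6.
Total enclosed area = 117/2 + 1375/6 = 863/3.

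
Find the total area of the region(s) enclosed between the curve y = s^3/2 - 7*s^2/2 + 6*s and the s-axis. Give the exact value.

71/12

The curve meets the s-axis where s^3/2 - 7*s^2/2 + 6*s = 0, i.e. s*(s - 4)*(s - 3)/2 = 0, at s = 0, 3, 4.
On [0, 3] the curve lies above the axis; ∫[0,3] (s^3/2 - 7*s^2/2 + 6*s) ds = 45/8, giving area 45/8.
On [3, 4] the curve lies below the axis; ∫[3,4] (s^3/2 - 7*s^2/2 + 6*s) ds = -7/24, giving area 7/24.
Total area = 45/8 + 7/24 = 71/12.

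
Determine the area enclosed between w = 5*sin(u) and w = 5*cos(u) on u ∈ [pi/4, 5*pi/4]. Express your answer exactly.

10*sqrt(2)

On [pi/4, 5*pi/4], (5*sin(u)) - (5*cos(u)) = 5*sin(u) - 5*cos(u) is ≥ 0 throughout, so the area is a single integral of |5*sin(u) - 5*cos(u)|.
∫[pi/4,5*pi/4] (5*sin(u) - 5*cos(u)) du = 10*sqrt(2).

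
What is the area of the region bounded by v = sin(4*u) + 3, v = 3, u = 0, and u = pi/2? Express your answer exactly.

The difference (sin(4*u) + 3) - (3) = sin(4*u) changes sign at u = pi/4 inside [0, pi/2], so split the integral there.
∫[0,pi/4] (sin(4*u)) du = 1/2.
∫[pi/4,pi/2] (sin(4*u)) du = -1/2; the area of that piece is 1/2.
Total area = 1/2 + 1/2 = 1.

1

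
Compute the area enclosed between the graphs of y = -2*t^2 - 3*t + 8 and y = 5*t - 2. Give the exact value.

Set the curves equal: -2*t^2 - 3*t + 8 = 5*t - 2, so -2*t^2 - 8*t + 10 = 0, which factors as -2*(t - 1)*(t + 5) = 0. The curves meet at t = -5, 1.
On [-5, 1], y = -2*t^2 - 3*t + 8 is on top; that piece has area ∫[-5,1] (-2*t^2 - 8*t + 10) dt = 72.

72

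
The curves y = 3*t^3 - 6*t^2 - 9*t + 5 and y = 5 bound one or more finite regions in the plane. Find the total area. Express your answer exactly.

71/2

Set the curves equal: 3*t^3 - 6*t^2 - 9*t + 5 = 5, so 3*t^3 - 6*t^2 - 9*t = 0, which factors as 3*t*(t - 3)*(t + 1) = 0. The curves meet at t = -1, 0, 3.
On [-1, 0], y = 3*t^3 - 6*t^2 - 9*t + 5 is on top; that piece has area ∫[-1,0] (3*t^3 - 6*t^2 - 9*t) dt = 7/4.
On [0, 3], y = 5 is on top; that piece has area ∫[0,3] (-(3*t^3 - 6*t^2 - 9*t)) dt = 135/4.
Total enclosed area = 7/4 + 135/4 = 71/2.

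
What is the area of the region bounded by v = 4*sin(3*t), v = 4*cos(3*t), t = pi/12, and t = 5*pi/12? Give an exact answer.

On [pi/12, 5*pi/12], (4*sin(3*t)) - (4*cos(3*t)) = 4*sin(3*t) - 4*cos(3*t) is ≥ 0 throughout, so the area is a single integral of |4*sin(3*t) - 4*cos(3*t)|.
∫[pi/12,5*pi/12] (4*sin(3*t) - 4*cos(3*t)) dt = 8*sqrt(2)/3.

8*sqrt(2)/3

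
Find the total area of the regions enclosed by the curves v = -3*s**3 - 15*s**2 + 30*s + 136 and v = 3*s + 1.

568

Set the curves equal: -3*s**3 - 15*s**2 + 30*s + 136 = 3*s + 1, so -3*s**3 - 15*s**2 + 27*s + 135 = 0, which factors as -3*(s - 3)*(s + 3)*(s + 5) = 0. The curves meet at s = -5, -3, 3.
On [-5, -3], v = 3*s + 1 is on top; that piece has area ∫[-5,-3] (-(-3*s**3 - 15*s**2 + 27*s + 135)) ds = 28.
On [-3, 3], v = -3*s**3 - 15*s**2 + 30*s + 136 is on top; that piece has area ∫[-3,3] (-3*s**3 - 15*s**2 + 27*s + 135) ds = 540.
Total enclosed area = 28 + 540 = 568.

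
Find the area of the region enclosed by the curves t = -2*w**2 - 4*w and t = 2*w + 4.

1/3

Both boundary curves give t as a function of w, so integrate with respect to w. Setting them equal: -2*w**2 - 6*w - 4 = 0, i.e. -2*(w + 1)*(w + 2) = 0, so they meet at w = -2, -1.
For w in [-2, -1], t = -2*w**2 - 4*w is on the right; area = ∫[-2,-1] (-2*w**2 - 6*w - 4) dw = 1/3.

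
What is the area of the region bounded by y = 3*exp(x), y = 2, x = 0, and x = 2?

-7 + 3*exp(2)

On [0, 2], (3*exp(x)) - (2) = 3*exp(x) - 2 is ≥ 0 throughout, so the area is a single integral of |3*exp(x) - 2|.
∫[0,2] (3*exp(x) - 2) dx = -7 + 3*exp(2).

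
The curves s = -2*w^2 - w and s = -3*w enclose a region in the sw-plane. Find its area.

1/3

Both boundary curves give s as a function of w, so integrate with respect to w. Setting them equal: -2*w^2 + 2*w = 0, i.e. -2*w*(w - 1) = 0, so they meet at w = 0, 1.
For w in [0, 1], s = -2*w^2 - w is on the right; area = ∫[0,1] (-2*w^2 + 2*w) dw = 1/3.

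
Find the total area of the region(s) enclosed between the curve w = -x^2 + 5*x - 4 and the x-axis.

The curve meets the x-axis where -x^2 + 5*x - 4 = 0, i.e. -(x - 4)*(x - 1) = 0, at x = 1, 4.
On [1, 4] the curve lies above the axis; ∫[1,4] (-x^2 + 5*x - 4) dx = 9/2, giving area 9/2.

9/2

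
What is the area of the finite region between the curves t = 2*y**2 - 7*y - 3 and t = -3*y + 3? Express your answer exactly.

Both boundary curves give t as a function of y, so integrate with respect to y. Setting them equal: 2*y**2 - 4*y - 6 = 0, i.e. 2*(y - 3)*(y + 1) = 0, so they meet at y = -1, 3.
For y in [-1, 3], t = 2*y**2 - 7*y - 3 is on the left; area = ∫[-1,3] (-(2*y**2 - 4*y - 6)) dy = 64/3.

64/3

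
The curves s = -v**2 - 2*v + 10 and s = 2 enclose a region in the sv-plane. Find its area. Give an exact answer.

36

Both boundary curves give s as a function of v, so integrate with respect to v. Setting them equal: -v**2 - 2*v + 8 = 0, i.e. -(v - 2)*(v + 4) = 0, so they meet at v = -4, 2.
For v in [-4, 2], s = -v**2 - 2*v + 10 is on the right; area = ∫[-4,2] (-v**2 - 2*v + 8) dv = 36.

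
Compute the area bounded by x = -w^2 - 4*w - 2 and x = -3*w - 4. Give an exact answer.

9/2

Both boundary curves give x as a function of w, so integrate with respect to w. Setting them equal: -w^2 - w + 2 = 0, i.e. -(w - 1)*(w + 2) = 0, so they meet at w = -2, 1.
For w in [-2, 1], x = -w^2 - 4*w - 2 is on the right; area = ∫[-2,1] (-w^2 - w + 2) dw = 9/2.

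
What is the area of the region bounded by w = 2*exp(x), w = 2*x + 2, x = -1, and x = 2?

On [-1, 2], (2*exp(x)) - (2*x + 2) = -2*x + 2*exp(x) - 2 is ≥ 0 throughout, so the area is a single integral of |-2*x + 2*exp(x) - 2|.
∫[-1,2] (-2*x + 2*exp(x) - 2) dx = -9 - 2*exp(-1) + 2*exp(2).

-9 - 2*exp(-1) + 2*exp(2)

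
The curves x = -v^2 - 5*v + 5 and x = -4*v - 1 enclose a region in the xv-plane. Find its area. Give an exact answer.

Both boundary curves give x as a function of v, so integrate with respect to v. Setting them equal: -v^2 - v + 6 = 0, i.e. -(v - 2)*(v + 3) = 0, so they meet at v = -3, 2.
For v in [-3, 2], x = -v^2 - 5*v + 5 is on the right; area = ∫[-3,2] (-v^2 - v + 6) dv = 125/6.

125/6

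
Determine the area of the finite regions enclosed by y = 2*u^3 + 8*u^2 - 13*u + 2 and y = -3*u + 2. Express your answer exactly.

443/3

Set the curves equal: 2*u^3 + 8*u^2 - 13*u + 2 = -3*u + 2, so 2*u^3 + 8*u^2 - 10*u = 0, which factors as 2*u*(u - 1)*(u + 5) = 0. The curves meet at u = -5, 0, 1.
On [-5, 0], y = 2*u^3 + 8*u^2 - 13*u + 2 is on top; that piece has area ∫[-5,0] (2*u^3 + 8*u^2 - 10*u) du = 875/6.
On [0, 1], y = -3*u + 2 is on top; that piece has area ∫[0,1] (-(2*u^3 + 8*u^2 - 10*u)) du = 11/6.
Total enclosed area = 875/6 + 11/6 = 443/3.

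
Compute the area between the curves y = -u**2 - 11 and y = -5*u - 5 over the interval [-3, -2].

On [-3, -2], (-u**2 - 11) - (-5*u - 5) = -u**2 + 5*u - 6 is ≤ 0 throughout, so the area is a single integral of |-u**2 + 5*u - 6|.
∫[-3,-2] (-u**2 + 5*u - 6) du = -149/6; the area of that piece is 149/6.

149/6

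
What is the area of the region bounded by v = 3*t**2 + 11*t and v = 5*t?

Set the curves equal: 3*t**2 + 11*t = 5*t, so 3*t**2 + 6*t = 0, which factors as 3*t*(t + 2) = 0. The curves meet at t = -2, 0.
On [-2, 0], v = 5*t is on top; that piece has area ∫[-2,0] (-(3*t**2 + 6*t)) dt = 4.

4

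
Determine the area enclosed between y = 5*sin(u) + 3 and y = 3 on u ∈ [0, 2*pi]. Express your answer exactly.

The difference (5*sin(u) + 3) - (3) = 5*sin(u) changes sign at u = pi inside [0, 2*pi], so split the integral there.
∫[0,pi] (5*sin(u)) du = 10.
∫[pi,2*pi] (5*sin(u)) du = -10; the area of that piece is 10.
Total area = 10 + 10 = 20.

20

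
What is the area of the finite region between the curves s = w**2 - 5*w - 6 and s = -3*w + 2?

Both boundary curves give s as a function of w, so integrate with respect to w. Setting them equal: w**2 - 2*w - 8 = 0, i.e. (w - 4)*(w + 2) = 0, so they meet at w = -2, 4.
For w in [-2, 4], s = w**2 - 5*w - 6 is on the left; area = ∫[-2,4] (-(w**2 - 2*w - 8)) dw = 36.

36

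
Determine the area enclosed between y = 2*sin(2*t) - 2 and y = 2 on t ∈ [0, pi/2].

On [0, pi/2], (2*sin(2*t) - 2) - (2) = 2*sin(2*t) - 4 is ≤ 0 throughout, so the area is a single integral of |2*sin(2*t) - 4|.
∫[0,pi/2] (2*sin(2*t) - 4) dt = 2 - 2*pi; the area of that piece is -2 + 2*pi.

-2 + 2*pi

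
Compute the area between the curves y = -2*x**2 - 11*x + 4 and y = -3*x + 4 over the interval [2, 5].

162

On [2, 5], (-2*x**2 - 11*x + 4) - (-3*x + 4) = -2*x**2 - 8*x is ≤ 0 throughout, so the area is a single integral of |-2*x**2 - 8*x|.
∫[2,5] (-2*x**2 - 8*x) dx = -162; the area of that piece is 162.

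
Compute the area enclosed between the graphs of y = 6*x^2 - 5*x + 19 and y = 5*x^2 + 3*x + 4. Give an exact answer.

Set the curves equal: 6*x^2 - 5*x + 19 = 5*x^2 + 3*x + 4, so x^2 - 8*x + 15 = 0, which factors as (x - 5)*(x - 3) = 0. The curves meet at x = 3, 5.
On [3, 5], y = 5*x^2 + 3*x + 4 is on top; that piece has area ∫[3,5] (-(x^2 - 8*x + 15)) dx = 4/3.

4/3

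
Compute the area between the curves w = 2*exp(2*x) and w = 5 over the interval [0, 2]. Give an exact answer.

The difference (2*exp(2*x)) - (5) = 2*exp(2*x) - 5 changes sign at x = -log(2)/2 + log(5)/2 inside [0, 2], so split the integral there.
∫[0,-log(2)/2 + log(5)/2] (2*exp(2*x) - 5) dx = log(4*sqrt(10)/125) + 3/2; the area of that piece is -3/2 + log(25*sqrt(10)/8).
∫[-log(2)/2 + log(5)/2,2] (2*exp(2*x) - 5) dx = -25/2 - 5*log(2)/2 + 5*log(5)/2 + exp(4).
Total area = (-3/2 + log(25*sqrt(10)/8)) + (-25/2 - 5*log(2)/2 + 5*log(5)/2 + exp(4)) = -14 - 11*log(2)/2 + log(10)/2 + 9*log(5)/2 + exp(4).

-14 - 11*log(2)/2 + log(10)/2 + 9*log(5)/2 + exp(4)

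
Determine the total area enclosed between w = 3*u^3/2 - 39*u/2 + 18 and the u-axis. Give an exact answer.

The curve meets the u-axis where 3*u^3/2 - 39*u/2 + 18 = 0, i.e. 3*(u - 3)*(u - 1)*(u + 4)/2 = 0, at u = -4, 1, 3.
On [-4, 1] the curve lies above the axis; ∫[-4,1] (3*u^3/2 - 39*u/2 + 18) du = 1125/8, giving area 1125/8.
On [1, 3] the curve lies below the axis; ∫[1,3] (3*u^3/2 - 39*u/2 + 18) du = -12, giving area 12.
Total area = 1125/8 + 12 = 1221/8.

1221/8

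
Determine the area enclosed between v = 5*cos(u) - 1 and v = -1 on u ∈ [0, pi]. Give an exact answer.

The difference (5*cos(u) - 1) - (-1) = 5*cos(u) changes sign at u = pi/2 inside [0, pi], so split the integral there.
∫[0,pi/2] (5*cos(u)) du = 5.
∫[pi/2,pi] (5*cos(u)) du = -5; the area of that piece is 5.
Total area = 5 + 5 = 10.

10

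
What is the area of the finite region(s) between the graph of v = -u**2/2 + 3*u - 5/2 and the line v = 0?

The curve meets the u-axis where -u**2/2 + 3*u - 5/2 = 0, i.e. -(u - 5)*(u - 1)/2 = 0, at u = 1, 5.
On [1, 5] the curve lies above the axis; ∫[1,5] (-u**2/2 + 3*u - 5/2) du = 16/3, giving area 16/3.

16/3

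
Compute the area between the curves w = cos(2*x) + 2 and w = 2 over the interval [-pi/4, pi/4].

1

On [-pi/4, pi/4], (cos(2*x) + 2) - (2) = cos(2*x) is ≥ 0 throughout, so the area is a single integral of |cos(2*x)|.
∫[-pi/4,pi/4] (cos(2*x)) dx = 1.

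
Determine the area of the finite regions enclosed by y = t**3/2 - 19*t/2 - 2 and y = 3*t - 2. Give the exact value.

Set the curves equal: t**3/2 - 19*t/2 - 2 = 3*t - 2, so t**3/2 - 25*t/2 = 0, which factors as t*(t - 5)*(t + 5)/2 = 0. The curves meet at t = -5, 0, 5.
On [-5, 0], y = t**3/2 - 19*t/2 - 2 is on top; that piece has area ∫[-5,0] (t**3/2 - 25*t/2) dt = 625/8.
On [0, 5], y = 3*t - 2 is on top; that piece has area ∫[0,5] (-(t**3/2 - 25*t/2)) dt = 625/8.
Total enclosed area = 625/8 + 625/8 = 625/4.

625/4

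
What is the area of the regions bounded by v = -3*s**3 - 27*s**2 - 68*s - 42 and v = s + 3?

24

Set the curves equal: -3*s**3 - 27*s**2 - 68*s - 42 = s + 3, so -3*s**3 - 27*s**2 - 69*s - 45 = 0, which factors as -3*(s + 1)*(s + 3)*(s + 5) = 0. The curves meet at s = -5, -3, -1.
On [-5, -3], v = s + 3 is on top; that piece has area ∫[-5,-3] (-(-3*s**3 - 27*s**2 - 69*s - 45)) ds = 12.
On [-3, -1], v = -3*s**3 - 27*s**2 - 68*s - 42 is on top; that piece has area ∫[-3,-1] (-3*s**3 - 27*s**2 - 69*s - 45) ds = 12.
Total enclosed area = 12 + 12 = 24.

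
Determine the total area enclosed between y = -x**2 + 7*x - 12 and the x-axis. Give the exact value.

1/6

The curve meets the x-axis where -x**2 + 7*x - 12 = 0, i.e. -(x - 4)*(x - 3) = 0, at x = 3, 4.
On [3, 4] the curve lies above the axis; ∫[3,4] (-x**2 + 7*x - 12) dx = 1/6, giving area 1/6.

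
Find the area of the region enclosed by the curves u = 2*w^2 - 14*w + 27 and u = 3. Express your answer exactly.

1/3

Both boundary curves give u as a function of w, so integrate with respect to w. Setting them equal: 2*w^2 - 14*w + 24 = 0, i.e. 2*(w - 4)*(w - 3) = 0, so they meet at w = 3, 4.
For w in [3, 4], u = 2*w^2 - 14*w + 27 is on the left; area = ∫[3,4] (-(2*w^2 - 14*w + 24)) dw = 1/3.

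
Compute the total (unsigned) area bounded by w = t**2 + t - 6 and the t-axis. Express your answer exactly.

The curve meets the t-axis where t**2 + t - 6 = 0, i.e. (t - 2)*(t + 3) = 0, at t = -3, 2.
On [-3, 2] the curve lies below the axis; ∫[-3,2] (t**2 + t - 6) dt = -125/6, giving area 125/6.

125/6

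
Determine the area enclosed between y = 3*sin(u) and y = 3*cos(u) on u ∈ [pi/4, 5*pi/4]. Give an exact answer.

On [pi/4, 5*pi/4], (3*sin(u)) - (3*cos(u)) = 3*sin(u) - 3*cos(u) is ≥ 0 throughout, so the area is a single integral of |3*sin(u) - 3*cos(u)|.
∫[pi/4,5*pi/4] (3*sin(u) - 3*cos(u)) du = 6*sqrt(2).

6*sqrt(2)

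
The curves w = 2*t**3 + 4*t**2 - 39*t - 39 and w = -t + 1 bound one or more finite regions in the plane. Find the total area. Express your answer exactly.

Set the curves equal: 2*t**3 + 4*t**2 - 39*t - 39 = -t + 1, so 2*t**3 + 4*t**2 - 38*t - 40 = 0, which factors as 2*(t - 4)*(t + 1)*(t + 5) = 0. The curves meet at t = -5, -1, 4.
On [-5, -1], w = 2*t**3 + 4*t**2 - 39*t - 39 is on top; that piece has area ∫[-5,-1] (2*t**3 + 4*t**2 - 38*t - 40) dt = 448/3.
On [-1, 4], w = -t + 1 is on top; that piece has area ∫[-1,4] (-(2*t**3 + 4*t**2 - 38*t - 40)) dt = 1625/6.
Total enclosed area = 448/3 + 1625/6 = 2521/6.

2521/6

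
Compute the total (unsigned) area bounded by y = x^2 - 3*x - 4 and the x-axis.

The curve meets the x-axis where x^2 - 3*x - 4 = 0, i.e. (x - 4)*(x + 1) = 0, at x = -1, 4.
On [-1, 4] the curve lies below the axis; ∫[-1,4] (x^2 - 3*x - 4) dx = -125/6, giving area 125/6.

125/6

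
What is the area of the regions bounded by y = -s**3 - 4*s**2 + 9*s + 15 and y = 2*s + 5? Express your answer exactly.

937/12

Set the curves equal: -s**3 - 4*s**2 + 9*s + 15 = 2*s + 5, so -s**3 - 4*s**2 + 7*s + 10 = 0, which factors as -(s - 2)*(s + 1)*(s + 5) = 0. The curves meet at s = -5, -1, 2.
On [-5, -1], y = 2*s + 5 is on top; that piece has area ∫[-5,-1] (-(-s**3 - 4*s**2 + 7*s + 10)) ds = 160/3.
On [-1, 2], y = -s**3 - 4*s**2 + 9*s + 15 is on top; that piece has area ∫[-1,2] (-s**3 - 4*s**2 + 7*s + 10) ds = 99/4.
Total enclosed area = 160/3 + 99/4 = 937/12.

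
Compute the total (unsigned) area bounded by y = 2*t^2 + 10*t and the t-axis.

The curve meets the t-axis where 2*t^2 + 10*t = 0, i.e. 2*t*(t + 5) = 0, at t = -5, 0.
On [-5, 0] the curve lies below the axis; ∫[-5,0] (2*t^2 + 10*t) dt = -125/3, giving area 125/3.

125/3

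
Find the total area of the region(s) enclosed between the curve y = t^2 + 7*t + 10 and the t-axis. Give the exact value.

9/2

The curve meets the t-axis where t^2 + 7*t + 10 = 0, i.e. (t + 2)*(t + 5) = 0, at t = -5, -2.
On [-5, -2] the curve lies below the axis; ∫[-5,-2] (t^2 + 7*t + 10) dt = -9/2, giving area 9/2.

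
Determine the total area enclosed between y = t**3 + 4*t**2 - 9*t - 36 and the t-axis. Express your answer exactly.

The curve meets the t-axis where t**3 + 4*t**2 - 9*t - 36 = 0, i.e. (t - 3)*(t + 3)*(t + 4) = 0, at t = -4, -3, 3.
On [-4, -3] the curve lies above the axis; ∫[-4,-3] (t**3 + 4*t**2 - 9*t - 36) dt = 13/12, giving area 13/12.
On [-3, 3] the curve lies below the axis; ∫[-3,3] (t**3 + 4*t**2 - 9*t - 36) dt = -144, giving area 144.
Total area = 13/12 + 144 = 1741/12.

1741/12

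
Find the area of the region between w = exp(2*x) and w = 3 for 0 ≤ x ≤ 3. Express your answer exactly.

The difference (exp(2*x)) - (3) = exp(2*x) - 3 changes sign at x = log(3)/2 inside [0, 3], so split the integral there.
∫[0,log(3)/2] (exp(2*x) - 3) dx = 1 - 3*log(3)/2; the area of that piece is -1 + 3*log(3)/2.
∫[log(3)/2,3] (exp(2*x) - 3) dx = -21/2 + 3*log(3)/2 + exp(6)/2.
Total area = (-1 + 3*log(3)/2) + (-21/2 + 3*log(3)/2 + exp(6)/2) = -23/2 + 3*log(3) + exp(6)/2.

-23/2 + 3*log(3) + exp(6)/2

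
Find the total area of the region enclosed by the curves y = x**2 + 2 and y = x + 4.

9/2

Set the curves equal: x**2 + 2 = x + 4, so x**2 - x - 2 = 0, which factors as (x - 2)*(x + 1) = 0. The curves meet at x = -1, 2.
On [-1, 2], y = x + 4 is on top; that piece has area ∫[-1,2] (-(x**2 - x - 2)) dx = 9/2.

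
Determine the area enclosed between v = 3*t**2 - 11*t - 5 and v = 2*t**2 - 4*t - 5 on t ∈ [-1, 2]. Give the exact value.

91/6

The difference (3*t**2 - 11*t - 5) - (2*t**2 - 4*t - 5) = t**2 - 7*t changes sign at t = 0 inside [-1, 2], so split the integral there.
∫[-1,0] (t**2 - 7*t) dt = 23/6.
∫[0,2] (t**2 - 7*t) dt = -34/3; the area of that piece is 34/3.
Total area = 23/6 + 34/3 = 91/6.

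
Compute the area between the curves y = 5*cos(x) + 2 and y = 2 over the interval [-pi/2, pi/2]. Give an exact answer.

On [-pi/2, pi/2], (5*cos(x) + 2) - (2) = 5*cos(x) is ≥ 0 throughout, so the area is a single integral of |5*cos(x)|.
∫[-pi/2,pi/2] (5*cos(x)) dx = 10.

10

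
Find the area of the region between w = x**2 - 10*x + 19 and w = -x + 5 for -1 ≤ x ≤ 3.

The difference (x**2 - 10*x + 19) - (-x + 5) = x**2 - 9*x + 14 changes sign at x = 2 inside [-1, 3], so split the integral there.
∫[-1,2] (x**2 - 9*x + 14) dx = 63/2.
∫[2,3] (x**2 - 9*x + 14) dx = -13/6; the area of that piece is 13/6.
Total area = 63/2 + 13/6 = 101/3.

101/3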